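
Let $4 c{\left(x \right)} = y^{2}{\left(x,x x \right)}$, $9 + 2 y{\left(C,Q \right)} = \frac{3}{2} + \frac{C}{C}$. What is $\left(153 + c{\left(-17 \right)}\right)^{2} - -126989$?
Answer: $\frac{619368465}{4096} \approx 1.5121 \cdot 10^{5}$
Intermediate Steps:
$y{\left(C,Q \right)} = - \frac{13}{4}$ ($y{\left(C,Q \right)} = - \frac{9}{2} + \frac{\frac{3}{2} + \frac{C}{C}}{2} = - \frac{9}{2} + \frac{3 \cdot \frac{1}{2} + 1}{2} = - \frac{9}{2} + \frac{\frac{3}{2} + 1}{2} = - \frac{9}{2} + \frac{1}{2} \cdot \frac{5}{2} = - \frac{9}{2} + \frac{5}{4} = - \frac{13}{4}$)
$c{\left(x \right)} = \frac{169}{64}$ ($c{\left(x \right)} = \frac{\left(- \frac{13}{4}\right)^{2}}{4} = \frac{1}{4} \cdot \frac{169}{16} = \frac{169}{64}$)
$\left(153 + c{\left(-17 \right)}\right)^{2} - -126989 = \left(153 + \frac{169}{64}\right)^{2} - -126989 = \left(\frac{9961}{64}\right)^{2} + 126989 = \frac{99221521}{4096} + 126989 = \frac{619368465}{4096}$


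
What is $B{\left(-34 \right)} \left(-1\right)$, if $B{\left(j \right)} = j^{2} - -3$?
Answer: $-1159$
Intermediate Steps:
$B{\left(j \right)} = 3 + j^{2}$ ($B{\left(j \right)} = j^{2} + 3 = 3 + j^{2}$)
$B{\left(-34 \right)} \left(-1\right) = \left(3 + \left(-34\right)^{2}\right) \left(-1\right) = \left(3 + 1156\right) \left(-1\right) = 1159 \left(-1\right) = -1159$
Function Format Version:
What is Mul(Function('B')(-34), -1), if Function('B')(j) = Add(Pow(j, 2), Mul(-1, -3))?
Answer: -1159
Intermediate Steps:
Function('B')(j) = Add(3, Pow(j, 2)) (Function('B')(j) = Add(Pow(j, 2), 3) = Add(3, Pow(j, 2)))
Mul(Function('B')(-34), -1) = Mul(Add(3, Pow(-34, 2)), -1) = Mul(Add(3, 1156), -1) = Mul(1159, -1) = -1159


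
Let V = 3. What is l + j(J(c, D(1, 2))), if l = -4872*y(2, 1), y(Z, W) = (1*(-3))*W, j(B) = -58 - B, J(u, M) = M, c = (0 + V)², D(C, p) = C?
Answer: 14557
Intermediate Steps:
c = 9 (c = (0 + 3)² = 3² = 9)
y(Z, W) = -3*W
l = 14616 (l = -(-14616) = -4872*(-3) = 14616)
l + j(J(c, D(1, 2))) = 14616 + (-58 - 1*1) = 14616 + (-58 - 1) = 14616 - 59 = 14557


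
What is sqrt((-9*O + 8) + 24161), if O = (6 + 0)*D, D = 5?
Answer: sqrt(23899) ≈ 154.59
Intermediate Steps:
O = 30 (O = (6 + 0)*5 = 6*5 = 30)
sqrt((-9*O + 8) + 24161) = sqrt((-9*30 + 8) + 24161) = sqrt((-270 + 8) + 24161) = sqrt(-262 + 24161) = sqrt(23899)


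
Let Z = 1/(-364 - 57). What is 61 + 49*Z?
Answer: 25632/421 ≈ 60.884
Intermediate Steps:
Z = -1/421 (Z = 1/(-421) = -1/421 ≈ -0.0023753)
61 + 49*Z = 61 + 49*(-1/421) = 61 - 49/421 = 25632/421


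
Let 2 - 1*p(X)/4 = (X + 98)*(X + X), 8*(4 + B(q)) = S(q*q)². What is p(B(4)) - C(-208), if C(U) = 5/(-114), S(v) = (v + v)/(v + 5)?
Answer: 20740004567/7390278 ≈ 2806.4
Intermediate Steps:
S(v) = 2*v/(5 + v) (S(v) = (2*v)/(5 + v) = 2*v/(5 + v))
C(U) = -5/114 (C(U) = 5*(-1/114) = -5/114)
B(q) = -4 + q⁴/(2*(5 + q²)²) (B(q) = -4 + (2*(q*q)/(5 + q*q))²/8 = -4 + (2*q²/(5 + q²))²/8 = -4 + (4*q⁴/(5 + q²)²)/8 = -4 + q⁴/(2*(5 + q²)²))
p(X) = 8 - 8*X*(98 + X) (p(X) = 8 - 4*(X + 98)*(X + X) = 8 - 4*(98 + X)*2*X = 8 - 8*X*(98 + X))
p(B(4)) - C(-208) = (8 - 784*(-4 + (½)*4⁴/(5 + 4²)²) - 8*(-4 + (½)*4⁴/(5 + 4²)²)²) - 1*(-5/114) = (8 - 784*(-4 + (½)*256/(5 + 16)²) - 8*(-4 + (½)*256/(5 + 16)²)²) + 5/114 = (8 - 784*(-4 + (½)*256/21²) - 8*(-4 + (½)*256/21²)²) + 5/114 = (8 - 784*(-4 + (½)*256*(1/441)) - 8*(-4 + (½)*256*(1/441))²) + 5/114 = (8 - 784*(-4 + 128/441) - 8*(-4 + 128/441)²) + 5/114 = (8 - 784*(-1636/441) - 8*(-1636/441)²) + 5/114 = (8 + 26176/9 - 8*2676496/194481) + 5/114 = (8 + 26176/9 - 21411968/194481) + 5/114 = 545781064/194481 + 5/114 = 20740004567/7390278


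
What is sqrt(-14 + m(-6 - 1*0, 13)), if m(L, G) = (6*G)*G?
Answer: 10*sqrt(10) ≈ 31.623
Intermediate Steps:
m(L, G) = 6*G**2
sqrt(-14 + m(-6 - 1*0, 13)) = sqrt(-14 + 6*13**2) = sqrt(-14 + 6*169) = sqrt(-14 + 1014) = sqrt(1000) = 10*sqrt(10)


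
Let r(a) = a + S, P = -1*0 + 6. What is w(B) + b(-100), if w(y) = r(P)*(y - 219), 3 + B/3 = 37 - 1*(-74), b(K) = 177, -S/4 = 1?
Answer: 387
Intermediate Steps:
S = -4 (S = -4*1 = -4)
P = 6 (P = 0 + 6 = 6)
r(a) = -4 + a (r(a) = a - 4 = -4 + a)
B = 324 (B = -9 + 3*(37 - 1*(-74)) = -9 + 3*(37 + 74) = -9 + 3*111 = -9 + 333 = 324)
w(y) = -438 + 2*y (w(y) = (-4 + 6)*(y - 219) = 2*(-219 + y) = -438 + 2*y)
w(B) + b(-100) = (-438 + 2*324) + 177 = (-438 + 648) + 177 = 210 + 177 = 387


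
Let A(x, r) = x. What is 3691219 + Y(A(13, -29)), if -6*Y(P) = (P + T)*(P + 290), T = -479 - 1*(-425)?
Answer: 7386579/2 ≈ 3.6933e+6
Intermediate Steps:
T = -54 (T = -479 + 425 = -54)
Y(P) = -(-54 + P)*(290 + P)/6 (Y(P) = -(P - 54)*(P + 290)/6 = -(-54 + P)*(290 + P)/6)
3691219 + Y(A(13, -29)) = 3691219 + (2610 - 118/3*13 - ⅙*13²) = 3691219 + (2610 - 1534/3 - ⅙*169) = 3691219 + (2610 - 1534/3 - 169/6) = 3691219 + 4141/2 = 7386579/2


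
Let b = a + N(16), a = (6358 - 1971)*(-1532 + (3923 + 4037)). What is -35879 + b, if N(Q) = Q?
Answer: 28163773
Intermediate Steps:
a = 28199636 (a = 4387*(-1532 + 7960) = 4387*6428 = 28199636)
b = 28199652 (b = 28199636 + 16 = 28199652)
-35879 + b = -35879 + 28199652 = 28163773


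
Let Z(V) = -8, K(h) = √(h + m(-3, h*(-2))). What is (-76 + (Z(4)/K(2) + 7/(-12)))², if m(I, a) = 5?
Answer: 5921143/1008 + 3676*√7/21 ≈ 6337.3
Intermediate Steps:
K(h) = √(5 + h) (K(h) = √(h + 5) = √(5 + h))
(-76 + (Z(4)/K(2) + 7/(-12)))² = (-76 + (-8/√(5 + 2) + 7/(-12)))² = (-76 + (-8*√7/7 + 7*(-1/12)))² = (-76 + (-8*√7/7 - 7/12))² = (-76 + (-7/12 - 8*√7/7))² = (-919/12 - 8*√7/7)²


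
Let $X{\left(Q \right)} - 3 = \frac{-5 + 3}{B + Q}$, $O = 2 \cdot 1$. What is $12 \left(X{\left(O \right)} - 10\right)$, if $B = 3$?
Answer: $- \frac{444}{5} \approx -88.8$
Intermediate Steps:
$O = 2$
$X{\left(Q \right)} = 3 - \frac{2}{3 + Q}$ ($X{\left(Q \right)} = 3 + \frac{-5 + 3}{3 + Q} = 3 - \frac{2}{3 + Q}$)
$12 \left(X{\left(O \right)} - 10\right) = 12 \left(\frac{7 + 3 \cdot 2}{3 + 2} - 10\right) = 12 \left(\frac{7 + 6}{5} - 10\right) = 12 \left(\frac{1}{5} \cdot 13 - 10\right) = 12 \left(\frac{13}{5} - 10\right) = 12 \left(- \frac{37}{5}\right) = - \frac{444}{5}$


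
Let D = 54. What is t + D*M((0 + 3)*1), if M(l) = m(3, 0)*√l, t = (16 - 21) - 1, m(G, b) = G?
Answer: -6 + 162*√3 ≈ 274.59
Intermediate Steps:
t = -6 (t = -5 - 1 = -6)
M(l) = 3*√l
t + D*M((0 + 3)*1) = -6 + 54*(3*√((0 + 3)*1)) = -6 + 54*(3*√(3*1)) = -6 + 54*(3*√3) = -6 + 162*√3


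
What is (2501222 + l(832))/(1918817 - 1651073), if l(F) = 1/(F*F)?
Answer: 577135299243/61779607552 ≈ 9.3418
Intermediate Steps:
l(F) = F⁻²
(2501222 + l(832))/(1918817 - 1651073) = (2501222 + 832⁻²)/(1918817 - 1651073) = (2501222 + 1/692224)/267744 = (1731405897729/692224)*(1/267744) = 577135299243/61779607552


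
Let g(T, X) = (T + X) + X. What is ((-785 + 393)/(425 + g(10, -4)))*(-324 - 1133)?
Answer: 81592/61 ≈ 1337.6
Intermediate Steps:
g(T, X) = T + 2*X
((-785 + 393)/(425 + g(10, -4)))*(-324 - 1133) = ((-785 + 393)/(425 + (10 + 2*(-4))))*(-324 - 1133) = -392/(425 + (10 - 8))*(-1457) = -392/(425 + 2)*(-1457) = -392/427*(-1457) = -392*1/427*(-1457) = -56/61*(-1457) = 81592/61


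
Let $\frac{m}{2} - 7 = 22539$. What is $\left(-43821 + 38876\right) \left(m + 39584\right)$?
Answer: $-418722820$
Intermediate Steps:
$m = 45092$ ($m = 14 + 2 \cdot 22539 = 14 + 45078 = 45092$)
$\left(-43821 + 38876\right) \left(m + 39584\right) = \left(-43821 + 38876\right) \left(45092 + 39584\right) = \left(-4945\right) 84676 = -418722820$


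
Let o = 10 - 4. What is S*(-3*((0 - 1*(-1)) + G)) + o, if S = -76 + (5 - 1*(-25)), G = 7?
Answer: 1110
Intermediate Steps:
o = 6
S = -46 (S = -76 + (5 + 25) = -76 + 30 = -46)
S*(-3*((0 - 1*(-1)) + G)) + o = -(-138)*((0 - 1*(-1)) + 7) + 6 = -(-138)*((0 + 1) + 7) + 6 = -(-138)*(1 + 7) + 6 = -(-138)*8 + 6 = -46*(-24) + 6 = 1104 + 6 = 1110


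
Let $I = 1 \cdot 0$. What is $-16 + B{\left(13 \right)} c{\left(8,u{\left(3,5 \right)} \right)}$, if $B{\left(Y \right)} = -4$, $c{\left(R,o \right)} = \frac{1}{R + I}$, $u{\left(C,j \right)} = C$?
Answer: $- \frac{33}{2} \approx -16.5$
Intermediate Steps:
$I = 0$
$c{\left(R,o \right)} = \frac{1}{R}$ ($c{\left(R,o \right)} = \frac{1}{R + 0} = \frac{1}{R}$)
$-16 + B{\left(13 \right)} c{\left(8,u{\left(3,5 \right)} \right)} = -16 - \frac{4}{8} = -16 - \frac{1}{2} = - \frac{33}{2}$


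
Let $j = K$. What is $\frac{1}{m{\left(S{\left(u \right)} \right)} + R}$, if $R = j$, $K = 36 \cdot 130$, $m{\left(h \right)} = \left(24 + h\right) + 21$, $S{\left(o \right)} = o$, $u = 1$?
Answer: $\frac{1}{4726} \approx 0.0002116$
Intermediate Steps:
$m{\left(h \right)} = 45 + h$
$K = 4680$
$j = 4680$
$R = 4680$
$\frac{1}{m{\left(S{\left(u \right)} \right)} + R} = \frac{1}{\left(45 + 1\right) + 4680} = \frac{1}{46 + 4680} = \frac{1}{4726}$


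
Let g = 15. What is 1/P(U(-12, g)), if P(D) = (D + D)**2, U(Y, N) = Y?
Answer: 1/576 ≈ 0.0017361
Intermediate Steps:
P(D) = 4*D**2 (P(D) = (2*D)**2 = 4*D**2)
1/P(U(-12, g)) = 1/(4*(-12)**2) = 1/(4*144) = 1/576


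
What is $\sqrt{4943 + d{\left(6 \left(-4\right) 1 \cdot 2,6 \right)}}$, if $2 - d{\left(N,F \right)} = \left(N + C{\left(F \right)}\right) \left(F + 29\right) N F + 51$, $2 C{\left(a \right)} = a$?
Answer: $i \sqrt{448706} \approx 669.86 i$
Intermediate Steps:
$C{\left(a \right)} = \frac{a}{2}$
$d{\left(N,F \right)} = -49 - F N \left(29 + F\right) \left(N + \frac{F}{2}\right)$ ($d{\left(N,F \right)} = 2 - \left(\left(N + \frac{F}{2}\right) \left(F + 29\right) N F + 51\right) = 2 - \left(\left(N + \frac{F}{2}\right) \left(29 + F\right) N F + 51\right) = 2 - \left(\left(29 + F\right) \left(N + \frac{F}{2}\right) N F + 51\right) = 2 - \left(N \left(29 + F\right) \left(N + \frac{F}{2}\right) F + 51\right) = 2 - \left(F N \left(29 + F\right) \left(N + \frac{F}{2}\right) + 51\right) = 2 - \left(51 + F N \left(29 + F\right) \left(N + \frac{F}{2}\right)\right) = -49 - F N \left(29 + F\right) \left(N + \frac{F}{2}\right)$)
$\sqrt{4943 + d{\left(6 \left(-4\right) 1 \cdot 2,6 \right)}} = \sqrt{4943 - \left(49 + 400896 + 6^{2} \left(6 \left(-4\right) 1 \cdot 2\right)^{2} + \frac{6 \left(-4\right) 1 \cdot 2 \cdot 6^{3}}{2} + \frac{29 \cdot 6 \left(-4\right) 1 \cdot 2 \cdot 6^{2}}{2}\right)} = \sqrt{4943 - \left(49 + 483840 + \frac{1}{2} \left(\left(-24\right) 2\right) 216 + \frac{29}{2} \left(\left(-24\right) 2\right) 36\right)} = \sqrt{4943 - \left(49 - 25056 - 5184 + 483840\right)} = \sqrt{4943 - \left(-30191 + 483840\right)} = \sqrt{4943 - 453649} = \sqrt{-448706} = i \sqrt{448706}$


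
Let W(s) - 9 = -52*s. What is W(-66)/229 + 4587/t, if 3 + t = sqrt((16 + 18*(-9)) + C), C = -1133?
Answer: 3*(-346700*I + 1147*sqrt(1279))/(229*(sqrt(1279) + 3*I)) ≈ 4.3422 - 127.36*I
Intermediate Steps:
W(s) = 9 - 52*s
t = -3 + I*sqrt(1279) (t = -3 + sqrt((16 + 18*(-9)) - 1133) = -3 + sqrt((16 - 162) - 1133) = -3 + sqrt(-146 - 1133) = -3 + sqrt(-1279) = -3 + I*sqrt(1279) ≈ -3.0 + 35.763*I)
W(-66)/229 + 4587/t = (9 - 52*(-66))/229 + 4587/(-3 + I*sqrt(1279)) = (9 + 3432)*(1/229) + 4587/(-3 + I*sqrt(1279)) = 3441*(1/229) + 4587/(-3 + I*sqrt(1279)) = 3441/229 + 4587/(-3 + I*sqrt(1279))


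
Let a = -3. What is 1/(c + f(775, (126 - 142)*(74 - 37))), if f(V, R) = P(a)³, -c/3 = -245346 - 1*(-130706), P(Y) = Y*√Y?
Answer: 114640/39426995361 - 9*I*√3/13142331787 ≈ 2.9077e-6 - 1.1861e-9*I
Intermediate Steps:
P(Y) = Y^(3/2)
c = 343920 (c = -3*(-245346 - 1*(-130706)) = -3*(-245346 + 130706) = -3*(-114640) = 343920)
f(V, R) = 81*I*√3 (f(V, R) = ((-3)^(3/2))³ = (-3*I*√3)³ = 81*I*√3)
1/(c + f(775, (126 - 142)*(74 - 37))) = 1/(343920 + 81*I*√3)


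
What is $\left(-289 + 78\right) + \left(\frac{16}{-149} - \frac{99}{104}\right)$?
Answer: $- \frac{3286071}{15496} \approx -212.06$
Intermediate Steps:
$\left(-289 + 78\right) + \left(\frac{16}{-149} - \frac{99}{104}\right) = -211 + \left(16 \left(- \frac{1}{149}\right) - \frac{99}{104}\right) = -211 - \frac{16415}{15496} = - \frac{3286071}{15496}$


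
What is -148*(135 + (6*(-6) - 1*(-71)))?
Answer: -25160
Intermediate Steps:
-148*(135 + (6*(-6) - 1*(-71))) = -148*(135 + (-36 + 71)) = -148*(135 + 35) = -148*170 = -25160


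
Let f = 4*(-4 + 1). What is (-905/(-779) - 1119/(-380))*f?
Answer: -191937/3895 ≈ -49.278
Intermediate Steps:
f = -12 (f = 4*(-3) = -12)
(-905/(-779) - 1119/(-380))*f = (-905/(-779) - 1119/(-380))*(-12) = (-905*(-1/779) - 1119*(-1/380))*(-12) = (905/779 + 1119/380)*(-12) = (63979/15580)*(-12) = -191937/3895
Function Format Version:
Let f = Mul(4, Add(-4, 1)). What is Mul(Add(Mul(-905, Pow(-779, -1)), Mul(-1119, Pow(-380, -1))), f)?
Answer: Rational(-191937, 3895) ≈ -49.278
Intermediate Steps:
f = -12 (f = Mul(4, -3) = -12)
Mul(Add(Mul(-905, Pow(-779, -1)), Mul(-1119, Pow(-380, -1))), f) = Mul(Add(Mul(-905, Pow(-779, -1)), Mul(-1119, Pow(-380, -1))), -12) = Mul(Add(Mul(-905, Rational(-1, 779)), Mul(-1119, Rational(-1, 380))), -12) = Mul(Add(Rational(905, 779), Rational(1119, 380)), -12) = Mul(Rational(63979, 15580), -12) = Rational(-191937, 3895)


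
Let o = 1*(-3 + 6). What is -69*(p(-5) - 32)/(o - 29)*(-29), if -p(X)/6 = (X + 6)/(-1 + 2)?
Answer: 38019/13 ≈ 2924.5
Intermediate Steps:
o = 3 (o = 1*3 = 3)
p(X) = -36 - 6*X (p(X) = -6*(X + 6)/(-1 + 2) = -6*(6 + X)/1 = -6*(6 + X) = -36 - 6*X)
-69*(p(-5) - 32)/(o - 29)*(-29) = -69*((-36 - 6*(-5)) - 32)/(3 - 29)*(-29) = -69*((-36 + 30) - 32)/(-26)*(-29) = -69*(-6 - 32)*(-1)/26*(-29) = -(-2622)*(-1)/26*(-29) = -69*19/13*(-29) = -1311/13*(-29) = 38019/13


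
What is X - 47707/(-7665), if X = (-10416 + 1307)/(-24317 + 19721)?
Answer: 96360619/11742780 ≈ 8.2059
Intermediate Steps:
X = 9109/4596 (X = -9109/(-4596) = -9109*(-1/4596) = 9109/4596 ≈ 1.9819)
X - 47707/(-7665) = 9109/4596 - 47707/(-7665) = 9109/4596 - 47707*(-1/7665) = 9109/4596 + 47707/7665 = 96360619/11742780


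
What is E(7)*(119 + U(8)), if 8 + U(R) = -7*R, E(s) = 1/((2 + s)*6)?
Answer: 55/54 ≈ 1.0185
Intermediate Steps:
E(s) = 1/(12 + 6*s)
U(R) = -8 - 7*R
E(7)*(119 + U(8)) = (1/(6*(2 + 7)))*(119 + (-8 - 7*8)) = ((1/6)/9)*(119 + (-8 - 56)) = ((1/6)*(1/9))*(119 - 64) = (1/54)*55 = 55/54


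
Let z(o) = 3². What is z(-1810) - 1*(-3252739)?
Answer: 3252748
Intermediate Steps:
z(o) = 9
z(-1810) - 1*(-3252739) = 9 - 1*(-3252739) = 9 + 3252739 = 3252748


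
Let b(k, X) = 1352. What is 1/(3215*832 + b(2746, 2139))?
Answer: 1/2676232 ≈ 3.7366e-7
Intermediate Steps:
1/(3215*832 + b(2746, 2139)) = 1/(3215*832 + 1352) = 1/(2674880 + 1352) = 1/2676232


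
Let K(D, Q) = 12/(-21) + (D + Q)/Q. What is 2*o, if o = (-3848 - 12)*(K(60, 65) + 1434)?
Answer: -1008363240/91 ≈ -1.1081e+7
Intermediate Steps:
K(D, Q) = -4/7 + (D + Q)/Q (K(D, Q) = 12*(-1/21) + (D + Q)/Q = -4/7 + (D + Q)/Q)
o = -504181620/91 (o = (-3848 - 12)*((3/7 + 60/65) + 1434) = -3860*((3/7 + 60*(1/65)) + 1434) = -3860*((3/7 + 12/13) + 1434) = -3860*(123/91 + 1434) = -3860*130617/91 = -504181620/91 ≈ -5.5405e+6)
2*o = 2*(-504181620/91) = -1008363240/91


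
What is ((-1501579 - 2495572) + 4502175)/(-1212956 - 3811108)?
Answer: -7891/78501 ≈ -0.10052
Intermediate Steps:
((-1501579 - 2495572) + 4502175)/(-1212956 - 3811108) = (-3997151 + 4502175)/(-5024064) = 505024*(-1/5024064) = -7891/78501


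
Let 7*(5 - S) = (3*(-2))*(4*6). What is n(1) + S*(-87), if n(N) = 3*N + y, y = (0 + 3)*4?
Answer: -15468/7 ≈ -2209.7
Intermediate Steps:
y = 12 (y = 3*4 = 12)
S = 179/7 (S = 5 - 3*(-2)*4*6/7 = 5 - (-6)*24/7 = 5 - ⅐*(-144) = 5 + 144/7 = 179/7 ≈ 25.571)
n(N) = 12 + 3*N (n(N) = 3*N + 12 = 12 + 3*N)
n(1) + S*(-87) = (12 + 3*1) + (179/7)*(-87) = (12 + 3) - 15573/7 = 15 - 15573/7 = -15468/7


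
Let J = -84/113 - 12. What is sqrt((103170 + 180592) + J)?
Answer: sqrt(3623194258)/113 ≈ 532.68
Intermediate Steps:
J = -1440/113 (J = (1/113)*(-84) - 12 = -84/113 - 12 = -1440/113 ≈ -12.743)
sqrt((103170 + 180592) + J) = sqrt((103170 + 180592) - 1440/113) = sqrt(283762 - 1440/113) = sqrt(32063666/113) = sqrt(3623194258)/113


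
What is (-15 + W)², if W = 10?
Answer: 25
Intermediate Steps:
(-15 + W)² = (-15 + 10)² = (-5)² = 25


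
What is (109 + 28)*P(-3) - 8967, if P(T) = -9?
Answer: -10200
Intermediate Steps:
(109 + 28)*P(-3) - 8967 = (109 + 28)*(-9) - 8967 = 137*(-9) - 8967 = -1233 - 8967 = -10200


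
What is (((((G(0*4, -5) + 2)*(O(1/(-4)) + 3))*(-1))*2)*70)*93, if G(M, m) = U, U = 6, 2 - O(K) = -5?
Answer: -1041600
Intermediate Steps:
O(K) = 7 (O(K) = 2 - 1*(-5) = 2 + 5 = 7)
G(M, m) = 6
(((((G(0*4, -5) + 2)*(O(1/(-4)) + 3))*(-1))*2)*70)*93 = (((((6 + 2)*(7 + 3))*(-1))*2)*70)*93 = ((((8*10)*(-1))*2)*70)*93 = (((80*(-1))*2)*70)*93 = (-80*2*70)*93 = -160*70*93 = -11200*93 = -1041600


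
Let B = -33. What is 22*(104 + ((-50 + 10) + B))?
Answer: 682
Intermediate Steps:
22*(104 + ((-50 + 10) + B)) = 22*(104 + ((-50 + 10) - 33)) = 22*(104 + (-40 - 33)) = 22*(104 - 73) = 22*31 = 682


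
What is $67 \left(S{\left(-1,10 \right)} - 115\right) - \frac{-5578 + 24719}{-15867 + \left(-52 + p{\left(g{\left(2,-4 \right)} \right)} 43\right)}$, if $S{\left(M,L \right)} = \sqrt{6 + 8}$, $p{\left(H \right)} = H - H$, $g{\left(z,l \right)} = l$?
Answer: $- \frac{122636754}{15919} + 67 \sqrt{14} \approx -7453.1$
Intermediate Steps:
$p{\left(H \right)} = 0$
$S{\left(M,L \right)} = \sqrt{14}$
$67 \left(S{\left(-1,10 \right)} - 115\right) - \frac{-5578 + 24719}{-15867 + \left(-52 + p{\left(g{\left(2,-4 \right)} \right)} 43\right)} = 67 \left(\sqrt{14} - 115\right) - \frac{-5578 + 24719}{-15867 + \left(-52 + 0 \cdot 43\right)} = 67 \left(\sqrt{14} - 115\right) - \frac{19141}{-15867 + \left(-52 + 0\right)} = 67 \left(-115 + \sqrt{14}\right) - \frac{19141}{-15867 - 52} = \left(-7705 + 67 \sqrt{14}\right) - \frac{19141}{-15919} = \left(-7705 + 67 \sqrt{14}\right) - 19141 \left(- \frac{1}{15919}\right) = \left(-7705 + 67 \sqrt{14}\right) - - \frac{19141}{15919} = \left(-7705 + 67 \sqrt{14}\right) + \frac{19141}{15919} = - \frac{122636754}{15919} + 67 \sqrt{14}$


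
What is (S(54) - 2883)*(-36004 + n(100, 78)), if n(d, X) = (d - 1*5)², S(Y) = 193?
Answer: 72573510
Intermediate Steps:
n(d, X) = (-5 + d)² (n(d, X) = (d - 5)² = (-5 + d)²)
(S(54) - 2883)*(-36004 + n(100, 78)) = (193 - 2883)*(-36004 + (-5 + 100)²) = -2690*(-36004 + 95²) = -2690*(-36004 + 9025) = -2690*(-26979) = 72573510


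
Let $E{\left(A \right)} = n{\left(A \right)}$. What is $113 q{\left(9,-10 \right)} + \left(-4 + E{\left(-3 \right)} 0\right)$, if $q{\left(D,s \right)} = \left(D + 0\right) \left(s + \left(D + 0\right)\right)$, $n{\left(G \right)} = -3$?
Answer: $-1021$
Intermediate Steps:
$E{\left(A \right)} = -3$
$q{\left(D,s \right)} = D \left(D + s\right)$ ($q{\left(D,s \right)} = D \left(s + D\right) = D \left(D + s\right)$)
$113 q{\left(9,-10 \right)} + \left(-4 + E{\left(-3 \right)} 0\right) = 113 \cdot 9 \left(9 - 10\right) - 4 = 113 \cdot 9 \left(-1\right) + \left(-4 + 0\right) = 113 \left(-9\right) - 4 = -1017 - 4 = -1021$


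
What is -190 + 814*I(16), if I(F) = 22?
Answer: 17718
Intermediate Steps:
-190 + 814*I(16) = -190 + 814*22 = -190 + 17908 = 17718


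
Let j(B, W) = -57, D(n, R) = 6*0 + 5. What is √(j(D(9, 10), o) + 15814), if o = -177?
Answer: √15757 ≈ 125.53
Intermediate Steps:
D(n, R) = 5 (D(n, R) = 0 + 5 = 5)
√(j(D(9, 10), o) + 15814) = √(-57 + 15814) = √15757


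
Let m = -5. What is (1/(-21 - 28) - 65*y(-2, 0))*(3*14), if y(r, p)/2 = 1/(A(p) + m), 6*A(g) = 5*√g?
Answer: 7638/7 ≈ 1091.1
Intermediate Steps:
A(g) = 5*√g/6 (A(g) = (5*√g)/6 = 5*√g/6)
y(r, p) = 2/(-5 + 5*√p/6) (y(r, p) = 2/(5*√p/6 - 5) = 2/(-5 + 5*√p/6))
(1/(-21 - 28) - 65*y(-2, 0))*(3*14) = (1/(-21 - 28) - 156/(-6 + √0))*(3*14) = (1/(-49) - 156/(-6 + 0))*42 = (-1/49 - 156/(-6))*42 = (-1/49 - 156*(-1)/6)*42 = (-1/49 - 65*(-⅖))*42 = (-1/49 + 26)*42 = (1273/49)*42 = 7638/7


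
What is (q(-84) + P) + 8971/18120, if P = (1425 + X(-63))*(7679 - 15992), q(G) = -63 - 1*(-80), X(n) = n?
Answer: -205159867709/18120 ≈ -1.1322e+7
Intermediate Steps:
q(G) = 17 (q(G) = -63 + 80 = 17)
P = -11322306 (P = (1425 - 63)*(7679 - 15992) = 1362*(-8313) = -11322306)
(q(-84) + P) + 8971/18120 = (17 - 11322306) + 8971/18120 = -11322289 + 8971*(1/18120) = -11322289 + 8971/18120 = -205159867709/18120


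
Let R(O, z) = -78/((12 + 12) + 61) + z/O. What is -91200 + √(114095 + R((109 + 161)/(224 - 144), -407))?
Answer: -91200 + √66700135545/765 ≈ -90862.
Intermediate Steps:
R(O, z) = -78/85 + z/O (R(O, z) = -78/(24 + 61) + z/O = -78/85 + z/O)
-91200 + √(114095 + R((109 + 161)/(224 - 144), -407)) = -91200 + √(114095 + (-78/85 - 407*(224 - 144)/(109 + 161))) = -91200 + √(114095 + (-78/85 - 407/(270/80))) = -91200 + √(114095 + (-78/85 - 407/(270*(1/80)))) = -91200 + √(114095 + (-78/85 - 407/27/8)) = -91200 + √(114095 + (-78/85 - 407*8/27)) = -91200 + √(114095 + (-78/85 - 3256/27)) = -91200 + √(114095 - 278866/2295) = -91200 + √(261569159/2295) = -91200 + √66700135545/765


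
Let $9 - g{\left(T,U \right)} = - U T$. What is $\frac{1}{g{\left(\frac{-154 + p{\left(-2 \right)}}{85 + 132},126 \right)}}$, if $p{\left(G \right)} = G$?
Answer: $- \frac{31}{2529} \approx -0.012258$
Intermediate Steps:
$g{\left(T,U \right)} = 9 + T U$ ($g{\left(T,U \right)} = 9 - - U T = 9 - - T U = 9 + T U$)
$\frac{1}{g{\left(\frac{-154 + p{\left(-2 \right)}}{85 + 132},126 \right)}} = \frac{1}{9 + \frac{-154 - 2}{85 + 132} \cdot 126} = \frac{1}{9 + - \frac{156}{217} \cdot 126} = \frac{1}{9 + \left(-156\right) \frac{1}{217} \cdot 126} = \frac{1}{9 - \frac{2808}{31}} = \frac{1}{- \frac{2529}{31}} = - \frac{31}{2529}$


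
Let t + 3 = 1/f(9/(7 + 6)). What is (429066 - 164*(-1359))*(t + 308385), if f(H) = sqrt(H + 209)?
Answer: 201047177844 + 325971*sqrt(35438)/1363 ≈ 2.0105e+11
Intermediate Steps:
f(H) = sqrt(209 + H)
t = -3 + sqrt(35438)/2726 (t = -3 + 1/(sqrt(209 + 9/(7 + 6))) = -3 + 1/(sqrt(209 + 9/13)) = -3 + 1/(sqrt(2726/13)) = -3 + 1/(sqrt(35438)/13) = -3 + sqrt(35438)/2726 ≈ -2.9309)
(429066 - 164*(-1359))*(t + 308385) = (429066 - 164*(-1359))*((-3 + sqrt(35438)/2726) + 308385) = (429066 + 222876)*(308382 + sqrt(35438)/2726) = 651942*(308382 + sqrt(35438)/2726) = 201047177844 + 325971*sqrt(35438)/1363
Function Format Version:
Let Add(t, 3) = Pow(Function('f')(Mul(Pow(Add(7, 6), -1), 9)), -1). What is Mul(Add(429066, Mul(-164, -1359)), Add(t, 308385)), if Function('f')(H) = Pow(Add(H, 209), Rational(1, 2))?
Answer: Add(201047177844, Mul(Rational(325971, 1363), Pow(35438, Rational(1, 2)))) ≈ 2.0105e+11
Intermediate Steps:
Function('f')(H) = Pow(Add(209, H), Rational(1, 2))
t = Add(-3, Mul(Rational(1, 2726), Pow(35438, Rational(1, 2)))) (t = Add(-3, Pow(Pow(Add(209, Mul(Pow(Add(7, 6), -1), 9)), Rational(1, 2)), -1)) = Add(-3, Pow(Pow(Add(209, Mul(Pow(13, -1), 9)), Rational(1, 2)), -1)) = Add(-3, Pow(Pow(Add(209, Mul(Rational(1, 13), 9)), Rational(1, 2)), -1)) = Add(-3, Pow(Pow(Add(209, Rational(9, 13)), Rational(1, 2)), -1)) = Add(-3, Pow(Pow(Rational(2726, 13), Rational(1, 2)), -1)) = Add(-3, Pow(Mul(Rational(1, 13), Pow(35438, Rational(1, 2))), -1)) = Add(-3, Mul(Rational(1, 2726), Pow(35438, Rational(1, 2)))) ≈ -2.9309)
Mul(Add(429066, Mul(-164, -1359)), Add(t, 308385)) = Mul(Add(429066, Mul(-164, -1359)), Add(Add(-3, Mul(Rational(1, 2726), Pow(35438, Rational(1, 2)))), 308385)) = Mul(Add(429066, 222876), Add(308382, Mul(Rational(1, 2726), Pow(35438, Rational(1, 2))))) = Mul(651942, Add(308382, Mul(Rational(1, 2726), Pow(35438, Rational(1, 2))))) = Add(201047177844, Mul(Rational(325971, 1363), Pow(35438, Rational(1, 2))))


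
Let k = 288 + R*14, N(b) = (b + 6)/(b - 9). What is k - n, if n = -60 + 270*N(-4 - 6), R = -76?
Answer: -14684/19 ≈ -772.84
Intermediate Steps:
N(b) = (6 + b)/(-9 + b)
k = -776 (k = 288 - 76*14 = 288 - 1064 = -776)
n = -60/19 (n = -60 + 270*((6 + (-4 - 6))/(-9 + (-4 - 6))) = -60 + 270*((6 - 10)/(-9 - 10)) = -60 + 270*(-4/(-19)) = -60 + 270*(-1/19*(-4)) = -60 + 270*(4/19) = -60 + 1080/19 = -60/19 ≈ -3.1579)
k - n = -776 - 1*(-60/19) = -776 + 60/19 = -14684/19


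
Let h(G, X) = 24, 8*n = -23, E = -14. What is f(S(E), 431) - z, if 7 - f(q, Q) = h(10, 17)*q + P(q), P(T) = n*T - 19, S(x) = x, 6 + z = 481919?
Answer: -1926365/4 ≈ -4.8159e+5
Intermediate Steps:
z = 481913 (z = -6 + 481919 = 481913)
n = -23/8 (n = (⅛)*(-23) = -23/8 ≈ -2.8750)
P(T) = -19 - 23*T/8 (P(T) = -23*T/8 - 19 = -19 - 23*T/8)
f(q, Q) = 26 - 169*q/8 (f(q, Q) = 7 - (24*q + (-19 - 23*q/8)) = 7 - (-19 + 169*q/8) = 7 + (19 - 169*q/8) = 26 - 169*q/8)
f(S(E), 431) - z = (26 - 169/8*(-14)) - 1*481913 = (26 + 1183/4) - 481913 = 1287/4 - 481913 = -1926365/4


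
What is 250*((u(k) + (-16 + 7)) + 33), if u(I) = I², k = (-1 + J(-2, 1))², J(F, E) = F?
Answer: 26250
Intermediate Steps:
k = 9 (k = (-1 - 2)² = (-3)² = 9)
250*((u(k) + (-16 + 7)) + 33) = 250*((9² + (-16 + 7)) + 33) = 250*((81 - 9) + 33) = 250*(72 + 33) = 250*105 = 26250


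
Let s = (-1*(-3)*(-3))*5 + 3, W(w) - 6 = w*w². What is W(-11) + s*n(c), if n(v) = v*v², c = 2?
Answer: -1661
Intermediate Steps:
W(w) = 6 + w³ (W(w) = 6 + w*w² = 6 + w³)
s = -42 (s = (3*(-3))*5 + 3 = -9*5 + 3 = -45 + 3 = -42)
n(v) = v³
W(-11) + s*n(c) = (6 + (-11)³) - 42*2³ = (6 - 1331) - 42*8 = -1325 - 336 = -1661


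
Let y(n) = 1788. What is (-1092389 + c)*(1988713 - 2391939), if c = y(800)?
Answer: 439758678826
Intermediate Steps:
c = 1788
(-1092389 + c)*(1988713 - 2391939) = (-1092389 + 1788)*(1988713 - 2391939) = -1090601*(-403226) = 439758678826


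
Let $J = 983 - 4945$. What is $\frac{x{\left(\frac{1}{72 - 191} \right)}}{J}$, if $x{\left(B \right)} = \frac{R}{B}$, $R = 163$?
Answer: $\frac{2771}{566} \approx 4.8958$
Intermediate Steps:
$x{\left(B \right)} = \frac{163}{B}$
$J = -3962$ ($J = 983 - 4945 = -3962$)
$\frac{x{\left(\frac{1}{72 - 191} \right)}}{J} = \frac{163 \frac{1}{\frac{1}{72 - 191}}}{-3962} = \frac{163}{\frac{1}{-119}} \left(- \frac{1}{3962}\right) = \frac{163}{- \frac{1}{119}} \left(- \frac{1}{3962}\right) = 163 \left(-119\right) \left(- \frac{1}{3962}\right) = \left(-19397\right) \left(- \frac{1}{3962}\right) = \frac{2771}{566}$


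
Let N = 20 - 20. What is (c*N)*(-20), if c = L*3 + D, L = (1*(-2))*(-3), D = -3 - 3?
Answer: 0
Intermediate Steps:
N = 0
D = -6
L = 6 (L = -2*(-3) = 6)
c = 12 (c = 6*3 - 6 = 18 - 6 = 12)
(c*N)*(-20) = (12*0)*(-20) = 0*(-20) = 0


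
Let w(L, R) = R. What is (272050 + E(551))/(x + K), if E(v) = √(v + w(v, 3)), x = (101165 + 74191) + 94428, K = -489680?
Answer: -136025/109948 - √554/219896 ≈ -1.2373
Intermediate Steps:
x = 269784 (x = 175356 + 94428 = 269784)
E(v) = √(3 + v) (E(v) = √(v + 3) = √(3 + v))
(272050 + E(551))/(x + K) = (272050 + √(3 + 551))/(269784 - 489680) = (272050 + √554)/(-219896) = (272050 + √554)*(-1/219896) = -136025/109948 - √554/219896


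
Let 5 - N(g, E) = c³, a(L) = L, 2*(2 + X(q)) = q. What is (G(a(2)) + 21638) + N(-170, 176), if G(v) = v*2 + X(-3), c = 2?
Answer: 43271/2 ≈ 21636.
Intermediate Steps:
X(q) = -2 + q/2
G(v) = -7/2 + 2*v (G(v) = v*2 + (-2 + (½)*(-3)) = 2*v + (-2 - 3/2) = 2*v - 7/2 = -7/2 + 2*v)
N(g, E) = -3 (N(g, E) = 5 - 1*2³ = 5 - 1*8 = 5 - 8 = -3)
(G(a(2)) + 21638) + N(-170, 176) = ((-7/2 + 2*2) + 21638) - 3 = ((-7/2 + 4) + 21638) - 3 = (½ + 21638) - 3 = 43277/2 - 3 = 43271/2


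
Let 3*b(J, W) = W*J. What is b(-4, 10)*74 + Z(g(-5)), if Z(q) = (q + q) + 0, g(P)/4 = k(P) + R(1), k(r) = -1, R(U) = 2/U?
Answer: -2936/3 ≈ -978.67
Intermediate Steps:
b(J, W) = J*W/3 (b(J, W) = (W*J)/3 = (J*W)/3 = J*W/3)
g(P) = 4 (g(P) = 4*(-1 + 2/1) = 4*(-1 + 2*1) = 4*(-1 + 2) = 4*1 = 4)
Z(q) = 2*q (Z(q) = 2*q + 0 = 2*q)
b(-4, 10)*74 + Z(g(-5)) = ((1/3)*(-4)*10)*74 + 2*4 = -40/3*74 + 8 = -2960/3 + 8 = -2936/3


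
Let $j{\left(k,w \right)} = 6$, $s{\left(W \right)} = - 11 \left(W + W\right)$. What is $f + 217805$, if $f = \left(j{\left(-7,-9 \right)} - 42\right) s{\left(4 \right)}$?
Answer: $220973$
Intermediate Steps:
$s{\left(W \right)} = - 22 W$ ($s{\left(W \right)} = - 11 \cdot 2 W = - 22 W$)
$f = 3168$ ($f = \left(6 - 42\right) \left(\left(-22\right) 4\right) = \left(-36\right) \left(-88\right) = 3168$)
$f + 217805 = 3168 + 217805 = 220973$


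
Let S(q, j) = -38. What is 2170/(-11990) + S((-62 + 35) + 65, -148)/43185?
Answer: -9416707/51778815 ≈ -0.18186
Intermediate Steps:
2170/(-11990) + S((-62 + 35) + 65, -148)/43185 = 2170/(-11990) - 38/43185 = 2170*(-1/11990) - 38*1/43185 = -217/1199 - 38/43185 = -9416707/51778815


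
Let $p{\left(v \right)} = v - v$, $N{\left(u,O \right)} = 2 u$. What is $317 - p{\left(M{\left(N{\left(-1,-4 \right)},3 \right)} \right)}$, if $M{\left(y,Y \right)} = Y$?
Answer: $317$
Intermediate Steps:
$p{\left(v \right)} = 0$
$317 - p{\left(M{\left(N{\left(-1,-4 \right)},3 \right)} \right)} = 317 - 0 = 317 + 0 = 317$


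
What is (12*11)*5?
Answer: 660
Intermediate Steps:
(12*11)*5 = 132*5 = 660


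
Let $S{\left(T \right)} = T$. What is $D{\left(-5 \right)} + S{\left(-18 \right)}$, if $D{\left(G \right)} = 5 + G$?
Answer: $-18$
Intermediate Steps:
$D{\left(-5 \right)} + S{\left(-18 \right)} = \left(5 - 5\right) - 18 = 0 - 18 = -18$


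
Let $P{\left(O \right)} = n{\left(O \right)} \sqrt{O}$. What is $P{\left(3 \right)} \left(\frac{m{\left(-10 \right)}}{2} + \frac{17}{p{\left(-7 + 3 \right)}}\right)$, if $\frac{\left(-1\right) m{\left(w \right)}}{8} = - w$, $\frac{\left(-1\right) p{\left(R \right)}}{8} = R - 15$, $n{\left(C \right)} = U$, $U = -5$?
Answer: $\frac{30315 \sqrt{3}}{152} \approx 345.44$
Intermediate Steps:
$n{\left(C \right)} = -5$
$p{\left(R \right)} = 120 - 8 R$ ($p{\left(R \right)} = - 8 \left(R - 15\right) = - 8 \left(-15 + R\right) = 120 - 8 R$)
$P{\left(O \right)} = - 5 \sqrt{O}$
$m{\left(w \right)} = 8 w$ ($m{\left(w \right)} = - 8 \left(- w\right) = 8 w$)
$P{\left(3 \right)} \left(\frac{m{\left(-10 \right)}}{2} + \frac{17}{p{\left(-7 + 3 \right)}}\right) = - 5 \sqrt{3} \left(\frac{8 \left(-10\right)}{2} + \frac{17}{120 - 8 \left(-7 + 3\right)}\right) = - 5 \sqrt{3} \left(\left(-80\right) \frac{1}{2} + \frac{17}{120 - -32}\right) = - 5 \sqrt{3} \left(-40 + \frac{17}{120 + 32}\right) = - 5 \sqrt{3} \left(-40 + \frac{17}{152}\right) = - 5 \sqrt{3} \left(- \frac{6063}{152}\right) = \frac{30315 \sqrt{3}}{152}$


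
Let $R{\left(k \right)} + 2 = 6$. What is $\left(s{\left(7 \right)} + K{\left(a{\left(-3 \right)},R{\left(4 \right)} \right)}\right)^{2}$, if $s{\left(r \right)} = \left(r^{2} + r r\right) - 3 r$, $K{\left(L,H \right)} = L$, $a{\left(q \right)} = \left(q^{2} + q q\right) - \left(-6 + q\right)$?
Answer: $10816$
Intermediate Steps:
$a{\left(q \right)} = 6 - q + 2 q^{2}$ ($a{\left(q \right)} = \left(q^{2} + q^{2}\right) - \left(-6 + q\right) = 2 q^{2} - \left(-6 + q\right) = 6 - q + 2 q^{2}$)
$R{\left(k \right)} = 4$ ($R{\left(k \right)} = -2 + 6 = 4$)
$s{\left(r \right)} = - 3 r + 2 r^{2}$ ($s{\left(r \right)} = \left(r^{2} + r^{2}\right) - 3 r = 2 r^{2} - 3 r = - 3 r + 2 r^{2}$)
$\left(s{\left(7 \right)} + K{\left(a{\left(-3 \right)},R{\left(4 \right)} \right)}\right)^{2} = \left(7 \left(-3 + 2 \cdot 7\right) + \left(6 - -3 + 2 \left(-3\right)^{2}\right)\right)^{2} = \left(7 \left(-3 + 14\right) + \left(6 + 3 + 2 \cdot 9\right)\right)^{2} = \left(7 \cdot 11 + \left(6 + 3 + 18\right)\right)^{2} = \left(77 + 27\right)^{2} = 104^{2} = 10816$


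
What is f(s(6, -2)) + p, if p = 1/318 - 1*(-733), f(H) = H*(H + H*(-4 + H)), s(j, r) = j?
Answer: 267439/318 ≈ 841.00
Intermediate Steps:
p = 233095/318 (p = 1/318 + 733 = 233095/318 ≈ 733.00)
f(s(6, -2)) + p = 6**2*(-3 + 6) + 233095/318 = 36*3 + 233095/318 = 108 + 233095/318 = 267439/318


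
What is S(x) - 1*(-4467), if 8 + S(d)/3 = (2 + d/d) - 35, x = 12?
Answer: 4347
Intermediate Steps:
S(d) = -120 (S(d) = -24 + 3*((2 + d/d) - 35) = -24 + 3*((2 + 1) - 35) = -24 + 3*(3 - 35) = -24 + 3*(-32) = -24 - 96 = -120)
S(x) - 1*(-4467) = -120 - 1*(-4467) = -120 + 4467 = 4347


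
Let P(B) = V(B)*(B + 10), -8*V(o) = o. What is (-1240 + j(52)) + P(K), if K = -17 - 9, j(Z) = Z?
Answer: -1240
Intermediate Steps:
K = -26
V(o) = -o/8
P(B) = -B*(10 + B)/8 (P(B) = (-B/8)*(B + 10) = (-B/8)*(10 + B) = -B*(10 + B)/8)
(-1240 + j(52)) + P(K) = (-1240 + 52) - ⅛*(-26)*(10 - 26) = -1188 - ⅛*(-26)*(-16) = -1188 - 52 = -1240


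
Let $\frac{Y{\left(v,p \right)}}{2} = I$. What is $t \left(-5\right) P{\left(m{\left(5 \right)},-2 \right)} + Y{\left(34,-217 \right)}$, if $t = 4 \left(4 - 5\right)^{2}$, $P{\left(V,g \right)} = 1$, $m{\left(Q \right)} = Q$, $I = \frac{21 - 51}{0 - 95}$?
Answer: $- \frac{368}{19} \approx -19.368$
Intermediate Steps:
$I = \frac{6}{19}$ ($I = - \frac{30}{-95} = \left(-30\right) \left(- \frac{1}{95}\right) = \frac{6}{19} \approx 0.31579$)
$Y{\left(v,p \right)} = \frac{12}{19}$ ($Y{\left(v,p \right)} = 2 \cdot \frac{6}{19} = \frac{12}{19}$)
$t = 4$ ($t = 4 \left(-1\right)^{2} = 4 \cdot 1 = 4$)
$t \left(-5\right) P{\left(m{\left(5 \right)},-2 \right)} + Y{\left(34,-217 \right)} = 4 \left(-5\right) 1 + \frac{12}{19} = \left(-20\right) 1 + \frac{12}{19} = -20 + \frac{12}{19} = - \frac{368}{19}$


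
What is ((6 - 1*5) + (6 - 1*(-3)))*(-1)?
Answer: -10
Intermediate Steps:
((6 - 1*5) + (6 - 1*(-3)))*(-1) = ((6 - 5) + (6 + 3))*(-1) = (1 + 9)*(-1) = 10*(-1) = -10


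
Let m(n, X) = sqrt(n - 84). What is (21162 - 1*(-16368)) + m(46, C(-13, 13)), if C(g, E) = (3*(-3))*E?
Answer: 37530 + I*sqrt(38) ≈ 37530.0 + 6.1644*I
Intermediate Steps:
C(g, E) = -9*E
m(n, X) = sqrt(-84 + n)
(21162 - 1*(-16368)) + m(46, C(-13, 13)) = (21162 - 1*(-16368)) + sqrt(-84 + 46) = (21162 + 16368) + sqrt(-38) = 37530 + I*sqrt(38)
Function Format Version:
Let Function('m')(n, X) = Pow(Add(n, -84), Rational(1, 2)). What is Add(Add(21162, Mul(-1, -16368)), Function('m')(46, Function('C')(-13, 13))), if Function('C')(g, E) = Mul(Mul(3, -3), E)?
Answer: Add(37530, Mul(I, Pow(38, Rational(1, 2)))) ≈ Add(37530., Mul(6.1644, I))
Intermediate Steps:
Function('C')(g, E) = Mul(-9, E)
Function('m')(n, X) = Pow(Add(-84, n), Rational(1, 2))
Add(Add(21162, Mul(-1, -16368)), Function('m')(46, Function('C')(-13, 13))) = Add(Add(21162, Mul(-1, -16368)), Pow(Add(-84, 46), Rational(1, 2))) = Add(Add(21162, 16368), Pow(-38, Rational(1, 2))) = Add(37530, Mul(I, Pow(38, Rational(1, 2))))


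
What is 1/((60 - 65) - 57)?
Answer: -1/62 ≈ -0.016129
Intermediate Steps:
1/((60 - 65) - 57) = 1/(-5 - 57) = 1/(-62) = -1/62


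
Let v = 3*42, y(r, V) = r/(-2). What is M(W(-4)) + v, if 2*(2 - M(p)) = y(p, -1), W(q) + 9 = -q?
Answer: 507/4 ≈ 126.75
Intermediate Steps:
W(q) = -9 - q
y(r, V) = -r/2 (y(r, V) = r*(-½) = -r/2)
M(p) = 2 + p/4 (M(p) = 2 - (-1)*p/4 = 2 + p/4)
v = 126
M(W(-4)) + v = (2 + (-9 - 1*(-4))/4) + 126 = (2 + (-9 + 4)/4) + 126 = (2 + (¼)*(-5)) + 126 = (2 - 5/4) + 126 = ¾ + 126 = 507/4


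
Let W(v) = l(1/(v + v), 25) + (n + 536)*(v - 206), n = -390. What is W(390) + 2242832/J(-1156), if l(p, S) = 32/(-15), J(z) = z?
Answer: 108035572/4335 ≈ 24922.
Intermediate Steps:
l(p, S) = -32/15 (l(p, S) = 32*(-1/15) = -32/15)
W(v) = -451172/15 + 146*v (W(v) = -32/15 + (-390 + 536)*(v - 206) = -32/15 + 146*(-206 + v) = -32/15 + (-30076 + 146*v) = -451172/15 + 146*v)
W(390) + 2242832/J(-1156) = (-451172/15 + 146*390) + 2242832/(-1156) = (-451172/15 + 56940) + 2242832*(-1/1156) = 402928/15 - 560708/289 = 108035572/4335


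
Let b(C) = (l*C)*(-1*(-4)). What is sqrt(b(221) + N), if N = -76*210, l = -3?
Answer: 6*I*sqrt(517) ≈ 136.43*I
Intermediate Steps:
N = -15960
b(C) = -12*C (b(C) = (-3*C)*(-1*(-4)) = -3*C*4 = -12*C)
sqrt(b(221) + N) = sqrt(-12*221 - 15960) = sqrt(-2652 - 15960) = sqrt(-18612) = 6*I*sqrt(517)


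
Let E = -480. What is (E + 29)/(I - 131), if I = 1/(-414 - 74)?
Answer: 220088/63929 ≈ 3.4427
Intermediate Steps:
I = -1/488 (I = 1/(-488) = -1/488 ≈ -0.0020492)
(E + 29)/(I - 131) = (-480 + 29)/(-1/488 - 131) = -451/(-63929/488) = -451*(-488/63929) = 220088/63929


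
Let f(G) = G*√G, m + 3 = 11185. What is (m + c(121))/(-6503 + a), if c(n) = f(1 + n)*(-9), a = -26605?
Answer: -5591/16554 + 183*√122/5518 ≈ 0.028567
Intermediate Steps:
m = 11182 (m = -3 + 11185 = 11182)
f(G) = G^(3/2)
c(n) = -9*(1 + n)^(3/2) (c(n) = (1 + n)^(3/2)*(-9) = -9*(1 + n)^(3/2))
(m + c(121))/(-6503 + a) = (11182 - 9*(1 + 121)^(3/2))/(-6503 - 26605) = (11182 - 1098*√122)/(-33108) = (11182 - 1098*√122)*(-1/33108) = -5591/16554 + 183*√122/5518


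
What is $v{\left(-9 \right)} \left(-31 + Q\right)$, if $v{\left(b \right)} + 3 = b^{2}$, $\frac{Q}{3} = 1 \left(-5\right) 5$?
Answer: $-8268$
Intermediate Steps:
$Q = -75$ ($Q = 3 \cdot 1 \left(-5\right) 5 = 3 \left(\left(-5\right) 5\right) = 3 \left(-25\right) = -75$)
$v{\left(b \right)} = -3 + b^{2}$
$v{\left(-9 \right)} \left(-31 + Q\right) = \left(-3 + \left(-9\right)^{2}\right) \left(-31 - 75\right) = \left(-3 + 81\right) \left(-106\right) = 78 \left(-106\right) = -8268$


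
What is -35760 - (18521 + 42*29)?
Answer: -55499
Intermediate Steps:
-35760 - (18521 + 42*29) = -35760 - (18521 + 1218) = -35760 - 1*19739 = -35760 - 19739 = -55499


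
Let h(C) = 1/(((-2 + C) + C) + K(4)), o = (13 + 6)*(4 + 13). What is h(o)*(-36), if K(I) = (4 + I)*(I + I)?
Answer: -3/59 ≈ -0.050847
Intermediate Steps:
K(I) = 2*I*(4 + I) (K(I) = (4 + I)*(2*I) = 2*I*(4 + I))
o = 323 (o = 19*17 = 323)
h(C) = 1/(62 + 2*C) (h(C) = 1/(((-2 + C) + C) + 2*4*(4 + 4)) = 1/((-2 + 2*C) + 2*4*8) = 1/((-2 + 2*C) + 64) = 1/(62 + 2*C))
h(o)*(-36) = (1/(2*(31 + 323)))*(-36) = ((½)/354)*(-36) = ((½)*(1/354))*(-36) = (1/708)*(-36) = -3/59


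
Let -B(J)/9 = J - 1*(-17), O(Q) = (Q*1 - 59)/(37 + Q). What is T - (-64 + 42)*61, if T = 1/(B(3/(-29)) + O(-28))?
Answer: 18883195/14071 ≈ 1342.0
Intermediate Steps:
O(Q) = (-59 + Q)/(37 + Q) (O(Q) = (Q - 59)/(37 + Q) = (-59 + Q)/(37 + Q))
B(J) = -153 - 9*J (B(J) = -9*(J - 1*(-17)) = -9*(J + 17) = -9*(17 + J) = -153 - 9*J)
T = -87/14071 (T = 1/((-153 - 27/(-29)) + (-59 - 28)/(37 - 28)) = 1/((-153 - 27*(-1)/29) - 87/9) = 1/((-153 - 9*(-3/29)) + (⅑)*(-87)) = 1/((-153 + 27/29) - 29/3) = 1/(-4410/29 - 29/3) = 1/(-14071/87) = -87/14071 ≈ -0.0061829)
T - (-64 + 42)*61 = -87/14071 - (-64 + 42)*61 = -87/14071 - (-22)*61 = -87/14071 - 1*(-1342) = -87/14071 + 1342 = 18883195/14071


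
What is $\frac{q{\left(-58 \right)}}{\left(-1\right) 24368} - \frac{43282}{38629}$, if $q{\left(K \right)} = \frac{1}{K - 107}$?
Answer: $- \frac{174024764411}{155316392880} \approx -1.1205$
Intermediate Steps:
$q{\left(K \right)} = \frac{1}{-107 + K}$
$\frac{q{\left(-58 \right)}}{\left(-1\right) 24368} - \frac{43282}{38629} = \frac{1}{\left(-107 - 58\right) \left(\left(-1\right) 24368\right)} - \frac{43282}{38629} = \frac{1}{\left(-165\right) \left(-24368\right)} - \frac{43282}{38629} = \left(- \frac{1}{165}\right) \left(- \frac{1}{24368}\right) - \frac{43282}{38629} = \frac{1}{4020720} - \frac{43282}{38629} = - \frac{174024764411}{155316392880}$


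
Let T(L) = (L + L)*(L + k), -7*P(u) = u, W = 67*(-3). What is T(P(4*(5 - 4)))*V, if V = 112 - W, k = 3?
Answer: -42568/49 ≈ -868.73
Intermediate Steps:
W = -201
P(u) = -u/7
V = 313 (V = 112 - 1*(-201) = 112 + 201 = 313)
T(L) = 2*L*(3 + L) (T(L) = (L + L)*(L + 3) = (2*L)*(3 + L) = 2*L*(3 + L))
T(P(4*(5 - 4)))*V = (2*(-4*(5 - 4)/7)*(3 - 4*(5 - 4)/7))*313 = (2*(-4/7)*(3 - 4/7))*313 = (2*(-4/7)*(17/7))*313 = -136/49*313 = -42568/49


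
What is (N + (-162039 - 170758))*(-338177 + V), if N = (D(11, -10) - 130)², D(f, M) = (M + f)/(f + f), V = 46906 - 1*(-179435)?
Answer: 4274927381453/121 ≈ 3.5330e+10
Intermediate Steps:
V = 226341 (V = 46906 + 179435 = 226341)
D(f, M) = (M + f)/(2*f) (D(f, M) = (M + f)/((2*f)) = (M + f)*(1/(2*f)) = (M + f)/(2*f))
N = 8173881/484 (N = ((½)*(-10 + 11)/11 - 130)² = ((½)*(1/11)*1 - 130)² = (1/22 - 130)² = (-2859/22)² = 8173881/484 ≈ 16888.)
(N + (-162039 - 170758))*(-338177 + V) = (8173881/484 + (-162039 - 170758))*(-338177 + 226341) = (8173881/484 - 332797)*(-111836) = -152899867/484*(-111836) = 4274927381453/121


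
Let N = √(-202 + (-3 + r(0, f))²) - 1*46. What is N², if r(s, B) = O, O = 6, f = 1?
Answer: (46 - I*√193)² ≈ 1923.0 - 1278.1*I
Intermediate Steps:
r(s, B) = 6
N = -46 + I*√193 (N = √(-202 + (-3 + 6)²) - 1*46 = √(-202 + 3²) - 46 = √(-202 + 9) - 46 = √(-193) - 46 = I*√193 - 46 = -46 + I*√193 ≈ -46.0 + 13.892*I)
N² = (-46 + I*√193)²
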